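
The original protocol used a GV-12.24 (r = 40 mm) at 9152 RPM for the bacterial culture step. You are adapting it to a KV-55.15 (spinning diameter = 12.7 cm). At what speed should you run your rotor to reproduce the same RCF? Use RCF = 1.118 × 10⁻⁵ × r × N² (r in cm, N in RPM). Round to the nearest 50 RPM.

Original rotor: r = 40 mm = 4.0 cm
RCF_original = 1.118 × 10⁻⁵ × 4 × (9152)² = 1.118 × 10⁻⁵ × 4 × 83,759,104 ≈ 3,745.7 × g
Your rotor: r = 12.7 / 2 = 6.35 cm
3,745.7 = 1.118 × 10⁻⁵ × 6.35 × N²
N² = 3,745.7 / (7.0993 × 10⁻⁵) = 52,761,540
N ≈ √52,761,540 ≈ 7,263.7

≈ 7250 RPM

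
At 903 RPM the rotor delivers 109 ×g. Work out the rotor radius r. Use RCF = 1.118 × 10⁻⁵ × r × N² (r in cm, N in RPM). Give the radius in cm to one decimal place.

109 = 1.118 × 10⁻⁵ × r × (903)²
r = 109 / (1.118 × 10⁻⁵ × 815,409) = 109 / 9.116273 ≈ 11.957 cm

12.0 cm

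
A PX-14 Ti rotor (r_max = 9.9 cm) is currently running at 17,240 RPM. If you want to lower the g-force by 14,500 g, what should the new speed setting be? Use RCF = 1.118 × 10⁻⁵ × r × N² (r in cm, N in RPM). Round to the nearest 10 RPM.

12890 RPM

Current RCF = 1.118 × 10⁻⁵ × 9.9 × (17240)² = 1.118 × 10⁻⁵ × 9.9 × 297,217,600 ≈ 32,896.6 × g
Target RCF = 32,896.6 − 14,500 = 18,396.6 × g
N² = 18,396.6 / (11.0682 × 10⁻⁵) = 166,211,308
N ≈ √166,211,308 ≈ 12,892.3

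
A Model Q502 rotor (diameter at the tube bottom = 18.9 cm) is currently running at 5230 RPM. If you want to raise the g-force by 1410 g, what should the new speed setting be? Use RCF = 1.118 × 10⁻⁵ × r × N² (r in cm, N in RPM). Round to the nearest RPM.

6380 RPM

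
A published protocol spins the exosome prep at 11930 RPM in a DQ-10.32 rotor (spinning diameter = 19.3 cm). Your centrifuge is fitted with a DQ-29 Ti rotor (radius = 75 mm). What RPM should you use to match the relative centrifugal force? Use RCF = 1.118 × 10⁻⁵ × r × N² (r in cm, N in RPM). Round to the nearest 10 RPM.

Original rotor: r = 19.3 / 2 = 9.65 cm
RCF_original = 1.118 × 10⁻⁵ × 9.65 × (11930)² = 1.118 × 10⁻⁵ × 9.65 × 142,324,900 ≈ 15,355 × g
Your rotor: r = 75 mm = 7.5 cm
15,355 = 1.118 × 10⁻⁵ × 7.5 × N²
N² = 15,355 / (8.385 × 10⁻⁵) = 183,124,627
N ≈ √183,124,627 ≈ 13,532.4

13530 RPM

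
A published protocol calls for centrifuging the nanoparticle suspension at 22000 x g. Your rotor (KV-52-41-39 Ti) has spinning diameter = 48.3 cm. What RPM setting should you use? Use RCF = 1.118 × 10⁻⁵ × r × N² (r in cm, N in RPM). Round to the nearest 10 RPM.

≈ 9030 RPM

r = 48.3 / 2 = 24.15 cm
22,000 = 1.118 × 10⁻⁵ × 24.15 × N²
N² = 22,000 / (26.9997 × 10⁻⁵) = 81,482,387
N ≈ √81,482,387 ≈ 9,026.8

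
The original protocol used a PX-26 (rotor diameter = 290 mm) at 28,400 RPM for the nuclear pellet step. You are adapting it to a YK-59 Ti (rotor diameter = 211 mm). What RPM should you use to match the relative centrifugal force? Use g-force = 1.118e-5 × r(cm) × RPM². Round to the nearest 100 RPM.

33300 RPM

Original rotor: r = 290 mm / 2 = 145 mm = 14.5 cm
RCF_original = 1.118 × 10⁻⁵ × 14.5 × (28400)² = 1.118 × 10⁻⁵ × 14.5 × 806,560,000 ≈ 130,751.4 × g
Your rotor: r = 211 mm / 2 = 105.5 mm = 10.55 cm
130,751.4 = 1.118 × 10⁻⁵ × 10.55 × N²
N² = 130,751.4 / (11.7949 × 10⁻⁵) = 1,108,541,827
N ≈ √1,108,541,827 ≈ 33,294.8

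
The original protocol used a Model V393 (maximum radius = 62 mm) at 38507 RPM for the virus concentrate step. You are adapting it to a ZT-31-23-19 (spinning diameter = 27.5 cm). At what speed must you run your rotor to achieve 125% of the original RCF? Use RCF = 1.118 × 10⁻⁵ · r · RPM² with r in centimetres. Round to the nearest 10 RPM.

28910 RPM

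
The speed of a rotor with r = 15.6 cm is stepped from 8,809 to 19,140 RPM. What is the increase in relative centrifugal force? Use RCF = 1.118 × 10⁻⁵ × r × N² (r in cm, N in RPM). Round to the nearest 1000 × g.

≈ 50000 g

RCF₁ = 1.118 × 10⁻⁵ × 15.6 × (8809)² = 1.118 × 10⁻⁵ × 15.6 × 77,598,481 ≈ 13,533.8 × g
RCF₂ = 1.118 × 10⁻⁵ × 15.6 × (19140)² = 1.118 × 10⁻⁵ × 15.6 × 366,339,600 ≈ 63,892.6 × g
Increase = 63,892.6 − 13,533.8 = 50,358.8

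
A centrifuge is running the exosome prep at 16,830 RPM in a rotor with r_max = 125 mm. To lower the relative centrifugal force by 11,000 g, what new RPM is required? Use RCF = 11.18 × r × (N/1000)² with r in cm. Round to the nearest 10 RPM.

14300 RPM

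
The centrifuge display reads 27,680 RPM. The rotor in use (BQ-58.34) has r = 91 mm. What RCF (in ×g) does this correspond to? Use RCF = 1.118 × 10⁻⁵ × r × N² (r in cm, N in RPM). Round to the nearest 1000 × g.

78000 ×g

r = 91 mm = 9.1 cm
RCF = 1.118 × 10⁻⁵ × 9.1 × (27680)² = 1.118 × 10⁻⁵ × 9.1 × 766,182,400 ≈ 77,949.9 × g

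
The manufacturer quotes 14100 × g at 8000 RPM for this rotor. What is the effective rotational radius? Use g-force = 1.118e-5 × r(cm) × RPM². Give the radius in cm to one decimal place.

≈ 19.7 cm

14100 = 1.118 × 10⁻⁵ × r × (8000)²
r = 14100 / (1.118 × 10⁻⁵ × 64,000,000) = 14100 / 715.52 ≈ 19.706 cm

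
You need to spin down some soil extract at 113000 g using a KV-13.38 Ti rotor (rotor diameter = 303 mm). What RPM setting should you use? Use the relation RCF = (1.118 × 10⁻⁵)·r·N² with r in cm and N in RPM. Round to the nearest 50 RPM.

≈ 25850 RPM

r = 303 mm / 2 = 151.5 mm = 15.15 cm
RCF = 1.118 × 10⁻⁵ × r × N²
113,000 = 1.118 × 10⁻⁵ × 15.15 × N²
N² = 113,000 / (16.9377 × 10⁻⁵) = 667,150,794
N ≈ √667,150,794 ≈ 25,829.3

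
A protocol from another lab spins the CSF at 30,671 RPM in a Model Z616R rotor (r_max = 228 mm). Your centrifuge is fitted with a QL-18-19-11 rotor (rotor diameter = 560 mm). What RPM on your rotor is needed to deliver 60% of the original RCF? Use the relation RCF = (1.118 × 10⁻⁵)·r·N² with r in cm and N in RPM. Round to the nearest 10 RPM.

≈ 21440 RPM

Original rotor: r = 228 mm = 22.8 cm
RCF_original = 1.118 × 10⁻⁵ × 22.8 × (30671)² = 1.118 × 10⁻⁵ × 22.8 × 940,710,241 ≈ 239,790.8 × g
Target RCF = 0.6 × 239,790.8 ≈ 143,874.5 × g
Your rotor: r = 560 mm / 2 = 280 mm = 28 cm
143,874.5 = 1.118 × 10⁻⁵ × 28 × N²
N² = 143,874.5 / (31.304 × 10⁻⁵) = 459,604,204
N ≈ √459,604,204 ≈ 21,438.4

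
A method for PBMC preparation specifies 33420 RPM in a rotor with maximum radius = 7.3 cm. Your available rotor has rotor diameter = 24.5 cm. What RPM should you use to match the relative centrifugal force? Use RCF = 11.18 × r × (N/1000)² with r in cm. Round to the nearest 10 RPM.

≈ 25800 RPM

RCF_original = 11.18 × 7.3 × (33.42)² = 11.18 × 7.3 × 1,116.8964 ≈ 91,154.4 × g
Your rotor: r = 24.5 / 2 = 12.25 cm
91,154.4 = 11.18 × 12.25 × (N/1000)²
(N/1000)² = 91,154.4 / 136.955 = 665.5792
N = 1000 × √665.5792 ≈ 25,798.8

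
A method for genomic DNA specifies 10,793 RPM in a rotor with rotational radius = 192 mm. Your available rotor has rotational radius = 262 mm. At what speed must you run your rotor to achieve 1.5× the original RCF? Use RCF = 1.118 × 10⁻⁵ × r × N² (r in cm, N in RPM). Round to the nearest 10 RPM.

Original rotor: r = 192 mm = 19.2 cm
RCF_original = 1.118 × 10⁻⁵ × 19.2 × (10793)² = 1.118 × 10⁻⁵ × 19.2 × 116,488,849 ≈ 25,005 × g
Target RCF = 1.5 × 25,005 ≈ 37,507.5 × g
Your rotor: r = 262 mm = 26.2 cm
37,507.5 = 1.118 × 10⁻⁵ × 26.2 × N²
N² = 37,507.5 / (29.2916 × 10⁻⁵) = 128,048,656
N ≈ √128,048,656 ≈ 11,315.9

≈ 11320 RPM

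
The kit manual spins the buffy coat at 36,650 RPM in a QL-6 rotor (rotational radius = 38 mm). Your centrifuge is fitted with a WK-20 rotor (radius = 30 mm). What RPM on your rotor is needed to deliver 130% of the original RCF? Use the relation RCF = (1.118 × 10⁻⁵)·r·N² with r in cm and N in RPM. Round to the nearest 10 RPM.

Original rotor: r = 38 mm = 3.8 cm
RCF_original = 1.118 × 10⁻⁵ × 3.8 × (36650)² = 1.118 × 10⁻⁵ × 3.8 × 1,343,222,500 ≈ 57,065.5 × g
Target RCF = 1.3 × 57,065.5 ≈ 74,185.2 × g
Your rotor: r = 30 mm = 3.0 cm
74,185.2 = 1.118 × 10⁻⁵ × 3 × N²
N² = 74,185.2 / (3.354 × 10⁻⁵) = 2,211,842,576
N ≈ √2,211,842,576 ≈ 47,030.2

≈ 47030 RPM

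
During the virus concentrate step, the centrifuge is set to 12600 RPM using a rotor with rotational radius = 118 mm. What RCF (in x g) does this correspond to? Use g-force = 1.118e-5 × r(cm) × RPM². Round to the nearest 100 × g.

r = 118 mm = 11.8 cm
RCF = 1.118 × 10⁻⁵ × 11.8 × (12600)² = 1.118 × 10⁻⁵ × 11.8 × 158,760,000 ≈ 20,944.3 × g

RCF ≈ 20900 x g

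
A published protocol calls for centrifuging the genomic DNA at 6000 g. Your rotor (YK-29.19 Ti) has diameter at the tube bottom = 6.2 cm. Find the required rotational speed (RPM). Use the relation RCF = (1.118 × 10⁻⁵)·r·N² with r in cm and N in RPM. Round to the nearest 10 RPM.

N ≈ 13160 RPM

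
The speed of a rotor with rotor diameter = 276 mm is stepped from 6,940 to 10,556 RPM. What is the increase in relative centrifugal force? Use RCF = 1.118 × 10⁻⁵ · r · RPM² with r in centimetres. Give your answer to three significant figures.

≈ 9760 ×g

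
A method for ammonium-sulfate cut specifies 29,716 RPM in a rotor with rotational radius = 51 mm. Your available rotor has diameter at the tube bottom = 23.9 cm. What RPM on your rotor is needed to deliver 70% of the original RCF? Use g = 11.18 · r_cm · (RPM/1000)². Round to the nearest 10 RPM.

Original rotor: r = 51 mm = 5.1 cm
RCF_original = 11.18 × 5.1 × (29.716)² = 11.18 × 5.1 × 883.040656 ≈ 50,349.2 × g
Target RCF = 0.7 × 50,349.2 ≈ 35,244.4 × g
Your rotor: r = 23.9 / 2 = 11.95 cm
35,244.4 = 11.18 × 11.95 × (N/1000)²
(N/1000)² = 35,244.4 / 133.601 = 263.8034
N = 1000 × √263.8034 ≈ 16,242.0

≈ 16240 RPM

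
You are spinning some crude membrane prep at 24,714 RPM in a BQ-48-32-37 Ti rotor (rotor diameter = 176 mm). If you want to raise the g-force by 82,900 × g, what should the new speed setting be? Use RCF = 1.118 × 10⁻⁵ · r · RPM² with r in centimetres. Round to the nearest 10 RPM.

r = 176 mm / 2 = 88 mm = 8.8 cm
Current RCF = 1.118 × 10⁻⁵ × 8.8 × (24714)² = 1.118 × 10⁻⁵ × 8.8 × 610,781,796 ≈ 60,091.2 × g
Target RCF = 60,091.2 + 82,900 = 142,991.2 × g
N² = 142,991.2 / (9.8384 × 10⁻⁵) = 1,453,398,927
N ≈ √1,453,398,927 ≈ 38,123.5

N₂ ≈ 38120 RPM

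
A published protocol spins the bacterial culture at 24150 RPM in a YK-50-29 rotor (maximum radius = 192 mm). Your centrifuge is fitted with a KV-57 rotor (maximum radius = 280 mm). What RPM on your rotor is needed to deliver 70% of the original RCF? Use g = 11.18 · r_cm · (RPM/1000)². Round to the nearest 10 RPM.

16730 RPM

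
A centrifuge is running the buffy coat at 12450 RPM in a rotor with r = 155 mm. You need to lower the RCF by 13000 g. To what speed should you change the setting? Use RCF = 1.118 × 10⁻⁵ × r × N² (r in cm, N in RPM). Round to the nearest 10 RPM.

r = 155 mm = 15.5 cm
Current RCF = 1.118 × 10⁻⁵ × 15.5 × (12450)² = 1.118 × 10⁻⁵ × 15.5 × 155,002,500 ≈ 26,860.4 × g
Target RCF = 26,860.4 − 13,000 = 13,860.4 × g
N² = 13,860.4 / (17.329 × 10⁻⁵) = 79,983,842
N ≈ √79,983,842 ≈ 8,943.4

8940 RPM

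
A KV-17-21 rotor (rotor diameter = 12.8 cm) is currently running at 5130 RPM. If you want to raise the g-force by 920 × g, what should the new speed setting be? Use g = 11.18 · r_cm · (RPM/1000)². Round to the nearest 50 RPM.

r = 12.8 / 2 = 6.4 cm
Current RCF = 11.18 × 6.4 × (5.13)² = 11.18 × 6.4 × 26.3169 ≈ 1,883 × g
Target RCF = 1,883 + 920 = 2,803 × g
(N/1000)² = 2,803 / 71.552 = 39.17431
N = 1000 × √39.17431 ≈ 6,258.9

6250 RPM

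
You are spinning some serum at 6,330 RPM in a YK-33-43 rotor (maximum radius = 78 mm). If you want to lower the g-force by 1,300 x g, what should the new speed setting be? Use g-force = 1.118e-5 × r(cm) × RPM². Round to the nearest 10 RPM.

N₂ ≈ 5020 RPM

r = 78 mm = 7.8 cm
Current RCF = 1.118 × 10⁻⁵ × 7.8 × (6330)² = 1.118 × 10⁻⁵ × 7.8 × 40,068,900 ≈ 3,494.2 × g
Target RCF = 3,494.2 − 1,300 = 2,194.2 × g
N² = 2,194.2 / (8.7204 × 10⁻⁵) = 25,161,690
N ≈ √25,161,690 ≈ 5,016.1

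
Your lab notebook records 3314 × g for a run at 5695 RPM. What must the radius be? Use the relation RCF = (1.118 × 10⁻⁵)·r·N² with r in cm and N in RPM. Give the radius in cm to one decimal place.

3314 = 1.118 × 10⁻⁵ × r × (5695)²
r = 3314 / (1.118 × 10⁻⁵ × 32,433,025) = 3314 / 362.6012 ≈ 9.140 cm

≈ 9.1 cm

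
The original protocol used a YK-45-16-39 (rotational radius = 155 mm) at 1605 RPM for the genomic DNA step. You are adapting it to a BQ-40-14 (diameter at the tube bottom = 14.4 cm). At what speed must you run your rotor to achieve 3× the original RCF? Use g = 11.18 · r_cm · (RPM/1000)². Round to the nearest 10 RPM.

≈ 4080 RPM

Original rotor: r = 155 mm = 15.5 cm
RCF_original = 11.18 × 15.5 × (1.605)² = 11.18 × 15.5 × 2.576025 ≈ 446.4 × g
Target RCF = 3 × 446.4 ≈ 1,339.2 × g
Your rotor: r = 14.4 / 2 = 7.2 cm
1,339.2 = 11.18 × 7.2 × (N/1000)²
(N/1000)² = 1,339.2 / 80.496 = 16.63685
N = 1000 × √16.63685 ≈ 4,078.8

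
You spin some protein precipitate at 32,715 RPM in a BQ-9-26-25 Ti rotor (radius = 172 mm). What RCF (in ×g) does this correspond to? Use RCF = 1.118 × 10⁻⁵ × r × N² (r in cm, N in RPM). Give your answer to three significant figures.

r = 172 mm = 17.2 cm
RCF = 1.118 × 10⁻⁵ × 17.2 × (32715)² = 1.118 × 10⁻⁵ × 17.2 × 1,070,271,225 ≈ 205,808.9 × g

≈ 206000 ×g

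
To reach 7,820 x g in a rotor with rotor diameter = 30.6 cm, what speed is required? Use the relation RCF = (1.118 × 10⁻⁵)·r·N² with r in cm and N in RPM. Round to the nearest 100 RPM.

r = 30.6 / 2 = 15.3 cm
7,820 = 1.118 × 10⁻⁵ × 15.3 × N²
N² = 7,820 / (17.1054 × 10⁻⁵) = 45,716,557
N ≈ √45,716,557 ≈ 6,761.4

≈ 6800 RPM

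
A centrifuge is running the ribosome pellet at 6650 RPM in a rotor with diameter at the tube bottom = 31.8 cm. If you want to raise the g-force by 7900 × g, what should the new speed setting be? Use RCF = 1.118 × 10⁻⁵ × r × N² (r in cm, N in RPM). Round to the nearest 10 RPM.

r = 31.8 / 2 = 15.9 cm
Current RCF = 1.118 × 10⁻⁵ × 15.9 × (6650)² = 1.118 × 10⁻⁵ × 15.9 × 44,222,500 ≈ 7,861.1 × g
Target RCF = 7,861.1 + 7,900 = 15,761.1 × g
N² = 15,761.1 / (17.7762 × 10⁻⁵) = 88,664,056
N ≈ √88,664,056 ≈ 9,416.2

≈ 9420 RPM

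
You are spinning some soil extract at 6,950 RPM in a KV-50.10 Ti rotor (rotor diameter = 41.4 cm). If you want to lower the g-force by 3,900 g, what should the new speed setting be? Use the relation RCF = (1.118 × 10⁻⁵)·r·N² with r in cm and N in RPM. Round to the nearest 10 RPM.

5610 RPM

r = 41.4 / 2 = 20.7 cm
Current RCF = 1.118 × 10⁻⁵ × 20.7 × (6950)² = 1.118 × 10⁻⁵ × 20.7 × 48,302,500 ≈ 11,178.5 × g
Target RCF = 11,178.5 − 3,900 = 7,278.5 × g
N² = 7,278.5 / (23.1426 × 10⁻⁵) = 31,450,658
N ≈ √31,450,658 ≈ 5,608.1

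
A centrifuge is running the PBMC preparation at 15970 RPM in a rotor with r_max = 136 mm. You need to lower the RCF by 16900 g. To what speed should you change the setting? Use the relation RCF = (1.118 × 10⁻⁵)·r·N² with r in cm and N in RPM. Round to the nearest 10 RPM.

r = 136 mm = 13.6 cm
Current RCF = 1.118 × 10⁻⁵ × 13.6 × (15970)² = 1.118 × 10⁻⁵ × 13.6 × 255,040,900 ≈ 38,778.5 × g
Target RCF = 38,778.5 − 16,900 = 21,878.5 × g
N² = 21,878.5 / (15.2048 × 10⁻⁵) = 143,892,060
N ≈ √143,892,060 ≈ 11,995.5

≈ 12000 RPM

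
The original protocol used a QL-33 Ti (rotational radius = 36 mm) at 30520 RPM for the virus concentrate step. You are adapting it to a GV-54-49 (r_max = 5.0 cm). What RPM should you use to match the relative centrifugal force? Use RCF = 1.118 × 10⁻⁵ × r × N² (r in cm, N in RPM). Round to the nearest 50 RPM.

Original rotor: r = 36 mm = 3.6 cm
RCF = 1.118 × 10⁻⁵ × r × N²
RCF_original = 1.118 × 10⁻⁵ × 3.6 × (30520)² = 1.118 × 10⁻⁵ × 3.6 × 931,470,400 ≈ 37,489.8 × g
37,489.8 = 1.118 × 10⁻⁵ × 5 × N²
N² = 37,489.8 / (5.59 × 10⁻⁵) = 670,658,318
N ≈ √670,658,318 ≈ 25,897.1

25900 RPM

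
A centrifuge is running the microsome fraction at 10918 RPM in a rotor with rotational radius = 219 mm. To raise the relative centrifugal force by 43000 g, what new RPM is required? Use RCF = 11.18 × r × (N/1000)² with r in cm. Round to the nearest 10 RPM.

17170 RPM

r = 219 mm = 21.9 cm
Current RCF = 11.18 × 21.9 × (10.918)² = 11.18 × 21.9 × 119.202724 ≈ 29,185.8 × g
Target RCF = 29,185.8 + 43,000 = 72,185.8 × g
(N/1000)² = 72,185.8 / 244.842 = 294.8261
N = 1000 × √294.8261 ≈ 17,170.5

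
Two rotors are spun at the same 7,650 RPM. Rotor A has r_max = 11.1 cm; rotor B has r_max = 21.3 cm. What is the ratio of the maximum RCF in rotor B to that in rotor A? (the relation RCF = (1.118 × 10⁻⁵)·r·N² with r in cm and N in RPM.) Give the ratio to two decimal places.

At fixed N, RCF ∝ r, so RCF_B/RCF_A = r_B/r_A = 21.3 / 11.1 = 1.9189.

1.92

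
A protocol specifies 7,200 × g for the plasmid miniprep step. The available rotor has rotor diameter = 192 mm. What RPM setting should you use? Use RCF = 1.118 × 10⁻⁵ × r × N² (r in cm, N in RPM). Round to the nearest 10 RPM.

8190 RPM

r = 192 mm / 2 = 96 mm = 9.6 cm
RCF = 1.118 × 10⁻⁵ × r × N²
7,200 = 1.118 × 10⁻⁵ × 9.6 × N²
N² = 7,200 / (10.7328 × 10⁻⁵) = 67,084,079
N ≈ √67,084,079 ≈ 8,190.5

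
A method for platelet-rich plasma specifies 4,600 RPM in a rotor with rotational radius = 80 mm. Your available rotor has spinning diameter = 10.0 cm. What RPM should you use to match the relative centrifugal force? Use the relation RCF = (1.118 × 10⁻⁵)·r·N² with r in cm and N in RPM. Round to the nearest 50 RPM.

≈ 5800 RPM

Original rotor: r = 80 mm = 8.0 cm
RCF = 1.118 × 10⁻⁵ × r × N²
RCF_original = 1.118 × 10⁻⁵ × 8 × (4600)² = 1.118 × 10⁻⁵ × 8 × 21,160,000 ≈ 1,892.6 × g
Your rotor: r = 10.0 / 2 = 5 cm
1,892.6 = 1.118 × 10⁻⁵ × 5 × N²
N² = 1,892.6 / (5.59 × 10⁻⁵) = 33,856,887
N ≈ √33,856,887 ≈ 5,818.7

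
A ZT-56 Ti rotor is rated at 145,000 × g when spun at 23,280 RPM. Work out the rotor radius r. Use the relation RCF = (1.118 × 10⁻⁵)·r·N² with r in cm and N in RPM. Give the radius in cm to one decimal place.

RCF = 1.118 × 10⁻⁵ × r × N²
145000 = 1.118 × 10⁻⁵ × r × (23280)²
r = 145000 / (1.118 × 10⁻⁵ × 541,958,400) = 145000 / 6059.095 ≈ 23.931 cm

≈ 23.9 cm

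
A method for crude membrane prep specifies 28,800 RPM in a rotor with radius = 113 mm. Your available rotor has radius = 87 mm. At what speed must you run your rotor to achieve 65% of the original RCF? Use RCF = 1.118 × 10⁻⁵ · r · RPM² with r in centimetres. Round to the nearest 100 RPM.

Original rotor: r = 113 mm = 11.3 cm
RCF_original = 1.118 × 10⁻⁵ × 11.3 × (28800)² = 1.118 × 10⁻⁵ × 11.3 × 829,440,000 ≈ 104,786.5 × g
Target RCF = 0.65 × 104,786.5 ≈ 68,111.2 × g
Your rotor: r = 87 mm = 8.7 cm
68,111.2 = 1.118 × 10⁻⁵ × 8.7 × N²
N² = 68,111.2 / (9.7266 × 10⁻⁵) = 700,257,027
N ≈ √700,257,027 ≈ 26,462.4

≈ 26500 RPM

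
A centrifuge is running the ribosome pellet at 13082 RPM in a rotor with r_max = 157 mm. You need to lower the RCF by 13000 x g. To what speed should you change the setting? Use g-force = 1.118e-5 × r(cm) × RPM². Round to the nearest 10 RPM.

9850 RPM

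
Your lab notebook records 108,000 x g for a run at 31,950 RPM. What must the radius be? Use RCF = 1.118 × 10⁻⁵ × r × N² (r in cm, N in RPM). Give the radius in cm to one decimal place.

9.5 cm

108000 = 1.118 × 10⁻⁵ × r × (31950)²
r = 108000 / (1.118 × 10⁻⁵ × 1,020,802,500) = 108000 / 11412.57 ≈ 9.463 cm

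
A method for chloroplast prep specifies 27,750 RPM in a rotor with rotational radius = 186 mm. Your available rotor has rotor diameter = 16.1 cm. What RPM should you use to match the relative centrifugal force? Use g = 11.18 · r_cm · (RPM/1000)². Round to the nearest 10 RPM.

42180 RPM

Original rotor: r = 186 mm = 18.6 cm
RCF_original = 11.18 × 18.6 × (27.75)² = 11.18 × 18.6 × 770.0625 ≈ 160,133 × g
Your rotor: r = 16.1 / 2 = 8.05 cm
160,133 = 11.18 × 8.05 × (N/1000)²
(N/1000)² = 160,133 / 89.999 = 1779.275
N = 1000 × √1779.275 ≈ 42,181.5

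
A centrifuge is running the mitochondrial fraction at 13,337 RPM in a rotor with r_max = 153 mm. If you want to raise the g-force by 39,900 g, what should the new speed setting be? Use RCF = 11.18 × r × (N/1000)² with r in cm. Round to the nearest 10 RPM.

20280 RPM

r = 153 mm = 15.3 cm
Current RCF = 11.18 × 15.3 × (13.337)² = 11.18 × 15.3 × 177.875569 ≈ 30,426.3 × g
Target RCF = 30,426.3 + 39,900 = 70,326.3 × g
(N/1000)² = 70,326.3 / 171.054 = 411.1351
N = 1000 × √411.1351 ≈ 20,276.5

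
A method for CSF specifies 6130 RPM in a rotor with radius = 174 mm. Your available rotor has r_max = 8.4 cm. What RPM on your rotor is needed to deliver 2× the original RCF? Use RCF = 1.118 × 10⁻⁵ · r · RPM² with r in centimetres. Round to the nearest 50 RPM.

12500 RPM

Original rotor: r = 174 mm = 17.4 cm
RCF = 1.118 × 10⁻⁵ × r × N²
RCF_original = 1.118 × 10⁻⁵ × 17.4 × (6130)² = 1.118 × 10⁻⁵ × 17.4 × 37,576,900 ≈ 7,309.9 × g
Target RCF = 2 × 7,309.9 ≈ 14,619.8 × g
14,619.8 = 1.118 × 10⁻⁵ × 8.4 × N²
N² = 14,619.8 / (9.3912 × 10⁻⁵) = 155,675,526
N ≈ √155,675,526 ≈ 12,477.0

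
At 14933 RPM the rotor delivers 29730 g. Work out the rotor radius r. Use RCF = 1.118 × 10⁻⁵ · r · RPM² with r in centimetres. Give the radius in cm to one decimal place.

r ≈ 11.9 cm

29730 = 1.118 × 10⁻⁵ × r × (14933)²
r = 29730 / (1.118 × 10⁻⁵ × 222,994,489) = 29730 / 2493.078 ≈ 11.925 cm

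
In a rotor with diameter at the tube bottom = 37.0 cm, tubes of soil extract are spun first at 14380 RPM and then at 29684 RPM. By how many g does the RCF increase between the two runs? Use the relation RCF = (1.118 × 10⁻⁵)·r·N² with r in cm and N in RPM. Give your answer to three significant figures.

139000 g

r = 37.0 / 2 = 18.5 cm
RCF₁ = 1.118 × 10⁻⁵ × 18.5 × (14380)² = 1.118 × 10⁻⁵ × 18.5 × 206,784,400 ≈ 42,769.2 × g
RCF₂ = 1.118 × 10⁻⁵ × 18.5 × (29684)² = 1.118 × 10⁻⁵ × 18.5 × 881,139,856 ≈ 182,246.2 × g
Increase = 182,246.2 − 42,769.2 = 139,477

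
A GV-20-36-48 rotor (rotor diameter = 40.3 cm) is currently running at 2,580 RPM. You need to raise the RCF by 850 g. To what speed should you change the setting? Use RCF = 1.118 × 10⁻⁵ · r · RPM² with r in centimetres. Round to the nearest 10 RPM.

3230 RPM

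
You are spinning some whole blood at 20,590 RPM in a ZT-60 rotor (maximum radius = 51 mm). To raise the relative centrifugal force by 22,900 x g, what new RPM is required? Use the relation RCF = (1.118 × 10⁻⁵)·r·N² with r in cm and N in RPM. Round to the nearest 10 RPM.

r = 51 mm = 5.1 cm
Current RCF = 1.118 × 10⁻⁵ × 5.1 × (20590)² = 1.118 × 10⁻⁵ × 5.1 × 423,948,100 ≈ 24,172.7 × g
Target RCF = 24,172.7 + 22,900 = 47,072.7 × g
N² = 47,072.7 / (5.7018 × 10⁻⁵) = 825,576,134
N ≈ √825,576,134 ≈ 28,732.8

28730 RPM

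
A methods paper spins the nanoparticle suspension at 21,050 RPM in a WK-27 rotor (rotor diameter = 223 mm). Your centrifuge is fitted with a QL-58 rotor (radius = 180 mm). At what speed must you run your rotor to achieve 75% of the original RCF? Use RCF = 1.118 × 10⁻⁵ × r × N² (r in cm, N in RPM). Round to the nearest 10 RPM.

≈ 14350 RPM

Original rotor: r = 223 mm / 2 = 111.5 mm = 11.15 cm
RCF_original = 1.118 × 10⁻⁵ × 11.15 × (21050)² = 1.118 × 10⁻⁵ × 11.15 × 443,102,500 ≈ 55,235.8 × g
Target RCF = 0.75 × 55,235.8 ≈ 41,426.9 × g
Your rotor: r = 180 mm = 18.0 cm
41,426.9 = 1.118 × 10⁻⁵ × 18 × N²
N² = 41,426.9 / (20.124 × 10⁻⁵) = 205,858,179
N ≈ √205,858,179 ≈ 14,347.8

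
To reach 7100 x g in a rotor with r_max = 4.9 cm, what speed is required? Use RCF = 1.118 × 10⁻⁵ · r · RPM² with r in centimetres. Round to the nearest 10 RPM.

RCF = 1.118 × 10⁻⁵ × r × N²
7,100 = 1.118 × 10⁻⁵ × 4.9 × N²
N² = 7,100 / (5.4782 × 10⁻⁵) = 129,604,615
N ≈ √129,604,615 ≈ 11,384.4

11380 RPM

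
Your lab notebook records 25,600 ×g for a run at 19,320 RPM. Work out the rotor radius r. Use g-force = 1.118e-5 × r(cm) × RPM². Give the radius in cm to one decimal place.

25600 = 1.118 × 10⁻⁵ × r × (19320)²
r = 25600 / (1.118 × 10⁻⁵ × 373,262,400) = 25600 / 4173.074 ≈ 6.135 cm

6.1 cm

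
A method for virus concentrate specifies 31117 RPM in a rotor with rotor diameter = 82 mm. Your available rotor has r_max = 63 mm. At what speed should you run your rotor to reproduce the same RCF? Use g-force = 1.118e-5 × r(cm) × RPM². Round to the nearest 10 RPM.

Original rotor: r = 82 mm / 2 = 41 mm = 4.1 cm
RCF = 1.118 × 10⁻⁵ × r × N²
RCF_original = 1.118 × 10⁻⁵ × 4.1 × (31117)² = 1.118 × 10⁻⁵ × 4.1 × 968,267,689 ≈ 44,383.5 × g
Your rotor: r = 63 mm = 6.3 cm
44,383.5 = 1.118 × 10⁻⁵ × 6.3 × N²
N² = 44,383.5 / (7.0434 × 10⁻⁵) = 630,143,113
N ≈ √630,143,113 ≈ 25,102.7

25100 RPM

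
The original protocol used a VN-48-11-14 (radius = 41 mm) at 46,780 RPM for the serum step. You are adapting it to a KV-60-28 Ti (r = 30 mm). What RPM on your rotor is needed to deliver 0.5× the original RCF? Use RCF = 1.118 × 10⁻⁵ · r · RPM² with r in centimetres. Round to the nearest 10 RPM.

≈ 38670 RPM

Original rotor: r = 41 mm = 4.1 cm
RCF = 1.118 × 10⁻⁵ × r × N²
RCF_original = 1.118 × 10⁻⁵ × 4.1 × (46780)² = 1.118 × 10⁻⁵ × 4.1 × 2,188,368,400 ≈ 100,310.4 × g
Target RCF = 0.5 × 100,310.4 ≈ 50,155.2 × g
Your rotor: r = 30 mm = 3.0 cm
50,155.2 = 1.118 × 10⁻⁵ × 3 × N²
N² = 50,155.2 / (3.354 × 10⁻⁵) = 1,495,384,615
N ≈ √1,495,384,615 ≈ 38,670.2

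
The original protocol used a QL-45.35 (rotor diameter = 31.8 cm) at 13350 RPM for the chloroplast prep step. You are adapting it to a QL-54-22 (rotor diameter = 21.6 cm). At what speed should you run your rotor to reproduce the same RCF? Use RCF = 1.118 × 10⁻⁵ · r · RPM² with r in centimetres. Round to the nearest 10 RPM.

Original rotor: r = 31.8 / 2 = 15.9 cm
RCF_original = 1.118 × 10⁻⁵ × 15.9 × (13350)² = 1.118 × 10⁻⁵ × 15.9 × 178,222,500 ≈ 31,681.2 × g
Your rotor: r = 21.6 / 2 = 10.8 cm
31,681.2 = 1.118 × 10⁻⁵ × 10.8 × N²
N² = 31,681.2 / (12.0744 × 10⁻⁵) = 262,383,224
N ≈ √262,383,224 ≈ 16,198.2

≈ 16200 RPM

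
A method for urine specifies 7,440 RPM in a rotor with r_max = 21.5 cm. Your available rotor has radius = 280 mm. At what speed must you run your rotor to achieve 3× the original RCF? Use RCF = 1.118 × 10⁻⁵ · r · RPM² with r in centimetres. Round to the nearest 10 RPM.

RCF_original = 1.118 × 10⁻⁵ × 21.5 × (7440)² = 1.118 × 10⁻⁵ × 21.5 × 55,353,600 ≈ 13,305.3 × g
Target RCF = 3 × 13,305.3 ≈ 39,915.9 × g
Your rotor: r = 280 mm = 28.0 cm
39,915.9 = 1.118 × 10⁻⁵ × 28 × N²
N² = 39,915.9 / (31.304 × 10⁻⁵) = 127,510,542
N ≈ √127,510,542 ≈ 11,292.1

11290 RPM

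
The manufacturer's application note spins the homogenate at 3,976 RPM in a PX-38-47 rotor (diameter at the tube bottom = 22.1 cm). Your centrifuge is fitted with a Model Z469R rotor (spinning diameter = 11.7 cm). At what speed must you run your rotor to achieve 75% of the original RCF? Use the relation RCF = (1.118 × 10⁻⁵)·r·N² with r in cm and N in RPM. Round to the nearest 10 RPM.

≈ 4730 RPM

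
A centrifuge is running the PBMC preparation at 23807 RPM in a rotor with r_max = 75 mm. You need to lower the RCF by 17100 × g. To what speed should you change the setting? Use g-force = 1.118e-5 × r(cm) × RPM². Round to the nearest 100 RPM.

r = 75 mm = 7.5 cm
Current RCF = 1.118 × 10⁻⁵ × 7.5 × (23807)² = 1.118 × 10⁻⁵ × 7.5 × 566,773,249 ≈ 47,523.9 × g
Target RCF = 47,523.9 − 17,100 = 30,423.9 × g
N² = 30,423.9 / (8.385 × 10⁻⁵) = 362,837,209
N ≈ √362,837,209 ≈ 19,048.3

N₂ ≈ 19000 RPM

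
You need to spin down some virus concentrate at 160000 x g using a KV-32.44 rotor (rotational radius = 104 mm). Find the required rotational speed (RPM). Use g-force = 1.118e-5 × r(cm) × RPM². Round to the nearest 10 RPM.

≈ 37100 RPM

r = 104 mm = 10.4 cm
160,000 = 1.118 × 10⁻⁵ × 10.4 × N²
N² = 160,000 / (11.6272 × 10⁻⁵) = 1,376,083,666
N ≈ √1,376,083,666 ≈ 37,095.6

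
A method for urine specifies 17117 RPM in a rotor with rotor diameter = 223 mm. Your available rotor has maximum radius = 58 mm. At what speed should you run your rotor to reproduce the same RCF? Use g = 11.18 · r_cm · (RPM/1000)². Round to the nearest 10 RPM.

23730 RPM

Original rotor: r = 223 mm / 2 = 111.5 mm = 11.15 cm
RCF = 11.18 × r × (N/1000)²
RCF_original = 11.18 × 11.15 × (17.117)² = 11.18 × 11.15 × 292.991689 ≈ 36,523.5 × g
Your rotor: r = 58 mm = 5.8 cm
36,523.5 = 11.18 × 5.8 × (N/1000)²
(N/1000)² = 36,523.5 / 64.844 = 563.2518
N = 1000 × √563.2518 ≈ 23,732.9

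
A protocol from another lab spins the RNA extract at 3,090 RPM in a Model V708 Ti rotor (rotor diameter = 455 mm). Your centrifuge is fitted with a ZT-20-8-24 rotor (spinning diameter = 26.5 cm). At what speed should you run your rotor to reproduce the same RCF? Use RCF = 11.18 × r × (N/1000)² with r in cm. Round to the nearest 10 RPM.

≈ 4050 RPM

Original rotor: r = 455 mm / 2 = 227.5 mm = 22.75 cm
RCF_original = 11.18 × 22.75 × (3.09)² = 11.18 × 22.75 × 9.5481 ≈ 2,428.5 × g
Your rotor: r = 26.5 / 2 = 13.25 cm
2,428.5 = 11.18 × 13.25 × (N/1000)²
(N/1000)² = 2,428.5 / 148.135 = 16.39383
N = 1000 × √16.39383 ≈ 4,048.9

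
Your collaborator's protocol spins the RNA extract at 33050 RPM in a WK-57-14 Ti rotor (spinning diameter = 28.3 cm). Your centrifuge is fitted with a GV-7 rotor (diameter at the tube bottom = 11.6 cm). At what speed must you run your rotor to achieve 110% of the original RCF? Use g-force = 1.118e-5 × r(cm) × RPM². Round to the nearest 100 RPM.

≈ 54100 RPM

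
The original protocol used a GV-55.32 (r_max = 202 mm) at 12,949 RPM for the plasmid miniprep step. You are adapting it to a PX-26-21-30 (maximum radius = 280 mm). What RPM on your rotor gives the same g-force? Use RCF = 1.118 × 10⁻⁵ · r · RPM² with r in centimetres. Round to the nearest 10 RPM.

≈ 11000 RPM

Original rotor: r = 202 mm = 20.2 cm
RCF_original = 1.118 × 10⁻⁵ × 20.2 × (12949)² = 1.118 × 10⁻⁵ × 20.2 × 167,676,601 ≈ 37,867.4 × g
Your rotor: r = 280 mm = 28.0 cm
37,867.4 = 1.118 × 10⁻⁵ × 28 × N²
N² = 37,867.4 / (31.304 × 10⁻⁵) = 120,966,650
N ≈ √120,966,650 ≈ 10,998.5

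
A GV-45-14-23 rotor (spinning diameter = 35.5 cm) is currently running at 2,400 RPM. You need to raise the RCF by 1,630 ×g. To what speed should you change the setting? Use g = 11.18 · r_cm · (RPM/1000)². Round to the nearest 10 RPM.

3740 RPM

r = 35.5 / 2 = 17.75 cm
Current RCF = 11.18 × 17.75 × (2.4)² = 11.18 × 17.75 × 5.76 ≈ 1,143 × g
Target RCF = 1,143 + 1,630 = 2,773 × g
(N/1000)² = 2,773 / 198.445 = 13.97365
N = 1000 × √13.97365 ≈ 3,738.1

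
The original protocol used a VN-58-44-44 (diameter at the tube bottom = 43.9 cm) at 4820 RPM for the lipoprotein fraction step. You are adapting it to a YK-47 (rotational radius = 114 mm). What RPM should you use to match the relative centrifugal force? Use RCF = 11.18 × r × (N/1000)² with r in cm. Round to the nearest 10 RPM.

Original rotor: r = 43.9 / 2 = 21.95 cm
RCF_original = 11.18 × 21.95 × (4.82)² = 11.18 × 21.95 × 23.2324 ≈ 5,701.3 × g
Your rotor: r = 114 mm = 11.4 cm
5,701.3 = 11.18 × 11.4 × (N/1000)²
(N/1000)² = 5,701.3 / 127.452 = 44.73292
N = 1000 × √44.73292 ≈ 6,688.3

≈ 6690 RPM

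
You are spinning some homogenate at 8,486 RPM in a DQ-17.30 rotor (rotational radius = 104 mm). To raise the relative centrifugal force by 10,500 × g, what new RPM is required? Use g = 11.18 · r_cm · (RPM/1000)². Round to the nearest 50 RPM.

r = 104 mm = 10.4 cm
Current RCF = 11.18 × 10.4 × (8.486)² = 11.18 × 10.4 × 72.012196 ≈ 8,373 × g
Target RCF = 8,373 + 10,500 = 18,873 × g
(N/1000)² = 18,873 / 116.272 = 162.3177
N = 1000 × √162.3177 ≈ 12,740.4

12750 RPM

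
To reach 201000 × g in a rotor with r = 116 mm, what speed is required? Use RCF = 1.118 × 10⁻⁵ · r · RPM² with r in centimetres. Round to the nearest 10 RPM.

≈ 39370 RPM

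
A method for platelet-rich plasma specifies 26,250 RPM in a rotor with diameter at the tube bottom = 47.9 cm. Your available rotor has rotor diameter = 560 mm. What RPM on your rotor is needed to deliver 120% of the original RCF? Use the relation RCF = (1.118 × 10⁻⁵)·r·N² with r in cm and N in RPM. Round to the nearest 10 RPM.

Original rotor: r = 47.9 / 2 = 23.95 cm
RCF_original = 1.118 × 10⁻⁵ × 23.95 × (26250)² = 1.118 × 10⁻⁵ × 23.95 × 689,062,500 ≈ 184,504.1 × g
Target RCF = 1.2 × 184,504.1 ≈ 221,404.9 × g
Your rotor: r = 560 mm / 2 = 280 mm = 28 cm
221,404.9 = 1.118 × 10⁻⁵ × 28 × N²
N² = 221,404.9 / (31.304 × 10⁻⁵) = 707,273,511
N ≈ √707,273,511 ≈ 26,594.6

≈ 26590 RPM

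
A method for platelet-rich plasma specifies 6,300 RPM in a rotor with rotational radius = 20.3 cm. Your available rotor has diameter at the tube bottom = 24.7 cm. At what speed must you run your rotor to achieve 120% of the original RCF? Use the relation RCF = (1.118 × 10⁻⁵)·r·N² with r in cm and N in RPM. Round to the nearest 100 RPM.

≈ 8800 RPM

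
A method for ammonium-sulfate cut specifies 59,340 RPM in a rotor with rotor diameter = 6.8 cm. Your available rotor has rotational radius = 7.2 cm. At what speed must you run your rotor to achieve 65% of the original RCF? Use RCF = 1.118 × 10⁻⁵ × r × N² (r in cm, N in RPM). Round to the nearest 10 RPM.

32880 RPM

Original rotor: r = 6.8 / 2 = 3.4 cm
RCF = 1.118 × 10⁻⁵ × r × N²
RCF_original = 1.118 × 10⁻⁵ × 3.4 × (59340)² = 1.118 × 10⁻⁵ × 3.4 × 3,521,235,600 ≈ 133,849.2 × g
Target RCF = 0.65 × 133,849.2 ≈ 87,002 × g
87,002 = 1.118 × 10⁻⁵ × 7.2 × N²
N² = 87,002 / (8.0496 × 10⁻⁵) = 1,080,823,892
N ≈ √1,080,823,892 ≈ 32,875.9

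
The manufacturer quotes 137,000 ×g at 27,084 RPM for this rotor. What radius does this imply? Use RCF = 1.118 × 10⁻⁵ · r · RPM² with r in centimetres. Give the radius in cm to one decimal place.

≈ 16.7 cm

RCF = 1.118 × 10⁻⁵ × r × N²
137000 = 1.118 × 10⁻⁵ × r × (27084)²
r = 137000 / (1.118 × 10⁻⁵ × 733,543,056) = 137000 / 8201.011 ≈ 16.705 cm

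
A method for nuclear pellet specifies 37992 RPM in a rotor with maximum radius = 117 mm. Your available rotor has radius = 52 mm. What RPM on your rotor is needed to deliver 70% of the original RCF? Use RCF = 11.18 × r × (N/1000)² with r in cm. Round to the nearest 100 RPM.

Original rotor: r = 117 mm = 11.7 cm
RCF_original = 11.18 × 11.7 × (37.992)² = 11.18 × 11.7 × 1,443.392064 ≈ 188,804.3 × g
Target RCF = 0.7 × 188,804.3 ≈ 132,163 × g
Your rotor: r = 52 mm = 5.2 cm
132,163 = 11.18 × 5.2 × (N/1000)²
(N/1000)² = 132,163 / 58.136 = 2273.342
N = 1000 × √2273.342 ≈ 47,679.6

≈ 47700 RPM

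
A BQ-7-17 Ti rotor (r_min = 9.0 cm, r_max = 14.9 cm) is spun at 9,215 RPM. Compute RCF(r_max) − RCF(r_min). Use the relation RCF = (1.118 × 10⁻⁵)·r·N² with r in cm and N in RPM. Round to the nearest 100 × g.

≈ 5600 g

RCF_max = 1.118 × 10⁻⁵ × 14.9 × (9215)² = 1.118 × 10⁻⁵ × 14.9 × 84,916,225 ≈ 14,145.5 × g
RCF_min = 1.118 × 10⁻⁵ × 9 × (9215)² = 1.118 × 10⁻⁵ × 9 × 84,916,225 ≈ 8,544.3 × g
ΔRCF = 14,145.5 − 8,544.3 = 5,601.2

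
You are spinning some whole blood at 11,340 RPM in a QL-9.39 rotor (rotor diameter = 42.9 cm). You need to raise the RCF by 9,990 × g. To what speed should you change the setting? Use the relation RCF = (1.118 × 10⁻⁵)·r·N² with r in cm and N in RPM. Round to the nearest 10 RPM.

13050 RPM

r = 42.9 / 2 = 21.45 cm
Current RCF = 1.118 × 10⁻⁵ × 21.45 × (11340)² = 1.118 × 10⁻⁵ × 21.45 × 128,595,600 ≈ 30,838.6 × g
Target RCF = 30,838.6 + 9,990 = 40,828.6 × g
N² = 40,828.6 / (23.9811 × 10⁻⁵) = 170,253,241
N ≈ √170,253,241 ≈ 13,048.1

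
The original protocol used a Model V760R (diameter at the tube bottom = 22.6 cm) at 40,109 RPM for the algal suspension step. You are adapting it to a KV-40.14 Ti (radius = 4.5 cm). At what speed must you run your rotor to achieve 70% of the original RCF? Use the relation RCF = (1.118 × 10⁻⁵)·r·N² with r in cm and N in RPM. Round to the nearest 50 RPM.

Original rotor: r = 22.6 / 2 = 11.3 cm
RCF_original = 1.118 × 10⁻⁵ × 11.3 × (40109)² = 1.118 × 10⁻⁵ × 11.3 × 1,608,731,881 ≈ 203,237.5 × g
Target RCF = 0.7 × 203,237.5 ≈ 142,266.2 × g
142,266.2 = 1.118 × 10⁻⁵ × 4.5 × N²
N² = 142,266.2 / (5.031 × 10⁻⁵) = 2,827,791,692
N ≈ √2,827,791,692 ≈ 53,177.0

53200 RPM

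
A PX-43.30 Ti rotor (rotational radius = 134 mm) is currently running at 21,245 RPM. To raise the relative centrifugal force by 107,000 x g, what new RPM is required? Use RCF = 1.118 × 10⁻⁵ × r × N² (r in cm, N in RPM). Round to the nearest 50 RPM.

34150 RPM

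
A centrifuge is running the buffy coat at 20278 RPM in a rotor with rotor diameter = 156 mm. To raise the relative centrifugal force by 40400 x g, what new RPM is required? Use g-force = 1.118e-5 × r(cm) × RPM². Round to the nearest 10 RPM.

r = 156 mm / 2 = 78 mm = 7.8 cm
Current RCF = 1.118 × 10⁻⁵ × 7.8 × (20278)² = 1.118 × 10⁻⁵ × 7.8 × 411,197,284 ≈ 35,858 × g
Target RCF = 35,858 + 40,400 = 76,258 × g
N² = 76,258 / (8.7204 × 10⁻⁵) = 874,478,235
N ≈ √874,478,235 ≈ 29,571.6

N₂ ≈ 29570 RPM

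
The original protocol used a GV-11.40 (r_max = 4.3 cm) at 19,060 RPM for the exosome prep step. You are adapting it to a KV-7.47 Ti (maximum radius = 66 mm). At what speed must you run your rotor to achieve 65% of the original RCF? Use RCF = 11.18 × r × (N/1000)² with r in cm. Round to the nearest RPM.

RCF = 11.18 × r × (N/1000)²
RCF_original = 11.18 × 4.3 × (19.06)² = 11.18 × 4.3 × 363.2836 ≈ 17,464.5 × g
Target RCF = 0.65 × 17,464.5 ≈ 11,351.9 × g
Your rotor: r = 66 mm = 6.6 cm
11,351.9 = 11.18 × 6.6 × (N/1000)²
(N/1000)² = 11,351.9 / 73.788 = 153.8448
N = 1000 × √153.8448 ≈ 12,403.4

≈ 12403 RPM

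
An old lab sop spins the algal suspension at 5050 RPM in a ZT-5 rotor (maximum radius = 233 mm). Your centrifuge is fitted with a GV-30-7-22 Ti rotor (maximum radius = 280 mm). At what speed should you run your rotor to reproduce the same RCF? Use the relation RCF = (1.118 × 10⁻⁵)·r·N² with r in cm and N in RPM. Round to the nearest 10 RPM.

4610 RPM

Original rotor: r = 233 mm = 23.3 cm
RCF = 1.118 × 10⁻⁵ × r × N²
RCF_original = 1.118 × 10⁻⁵ × 23.3 × (5050)² = 1.118 × 10⁻⁵ × 23.3 × 25,502,500 ≈ 6,643.2 × g
Your rotor: r = 280 mm = 28.0 cm
6,643.2 = 1.118 × 10⁻⁵ × 28 × N²
N² = 6,643.2 / (31.304 × 10⁻⁵) = 21,221,569
N ≈ √21,221,569 ≈ 4,606.7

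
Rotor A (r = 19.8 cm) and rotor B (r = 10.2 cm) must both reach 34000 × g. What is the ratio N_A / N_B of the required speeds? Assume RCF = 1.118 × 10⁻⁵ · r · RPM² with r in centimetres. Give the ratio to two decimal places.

At fixed RCF, N ∝ 1/√r, so N_A/N_B = √(r_B/r_A) = √(10.2/19.8) = √0.515152 = 0.7177.

0.72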